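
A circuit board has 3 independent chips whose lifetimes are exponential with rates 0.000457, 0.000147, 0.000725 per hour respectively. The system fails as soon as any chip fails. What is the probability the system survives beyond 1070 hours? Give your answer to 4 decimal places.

The time to first failure is exponential with rate Σλ = 0.000457 + 0.000147 + 0.000725 = 0.001329.
P(min > 1070) = e^(−0.001329·1070) = e^(−1.422) ≈ 0.2412.

0.2412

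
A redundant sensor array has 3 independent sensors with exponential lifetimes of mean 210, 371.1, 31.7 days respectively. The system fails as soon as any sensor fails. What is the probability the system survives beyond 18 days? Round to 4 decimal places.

0.4956

The first failure time is exponential with rate Σλ_i = 1/210 + 1/371.1 + 1/31.7 = 0.0390023 per day.
P(min > 18) = e^(−0.0390023·18) = e^(−0.70204) ≈ 0.4956.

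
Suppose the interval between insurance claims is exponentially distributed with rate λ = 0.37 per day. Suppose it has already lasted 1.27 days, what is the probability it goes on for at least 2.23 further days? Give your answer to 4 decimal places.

By the memoryless property, P(X > 1.27+2.23 | X > 1.27) = P(X > 2.23).
P(X > 2.23) = e^(−0.8251) ≈ 0.4382.

0.4382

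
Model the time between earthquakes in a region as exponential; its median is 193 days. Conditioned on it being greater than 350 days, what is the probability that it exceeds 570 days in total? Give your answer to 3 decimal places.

0.454

For an exponential, median = ln(2)/λ, so λ = ln 2 / 193 = 0.00359144 per day.
P(X > s+t | X > s) = e^(−λ(s+t))/e^(−λs) = e^(−λt), independent of s = 350.
P(X > 220) = e^(−0.79012) ≈ 0.454.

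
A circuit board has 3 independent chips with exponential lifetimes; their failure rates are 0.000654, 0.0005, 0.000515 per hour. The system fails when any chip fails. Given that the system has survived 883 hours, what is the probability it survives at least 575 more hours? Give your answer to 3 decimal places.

Time to first failure ~ Exp(Σλ) with Σλ = 0.001669.
By memorylessness, P(T > 883+575 | T > 883) = P(T > 575) = e^(−0.001669·575) ≈ 0.383.

0.383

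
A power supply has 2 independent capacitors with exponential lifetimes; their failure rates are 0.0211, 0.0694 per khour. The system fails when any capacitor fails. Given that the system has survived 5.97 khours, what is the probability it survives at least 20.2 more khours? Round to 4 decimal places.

0.1607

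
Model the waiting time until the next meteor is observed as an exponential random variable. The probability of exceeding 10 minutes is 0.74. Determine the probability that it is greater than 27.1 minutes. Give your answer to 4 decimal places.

0.4422

e^(−λ·10) = 0.74 ⇒ λ = −ln(0.74)/10 = 0.0301105.
P(X > 27.1) = e^(−0.0301105·27.1) = e^(−0.81599) ≈ 0.4422.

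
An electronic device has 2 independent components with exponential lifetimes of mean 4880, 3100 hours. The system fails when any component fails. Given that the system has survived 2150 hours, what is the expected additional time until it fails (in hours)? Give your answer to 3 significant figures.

1900

First-failure rate Σλ = 1/4880 + 1/3100 = 0.000527499.
By memorylessness the expected residual is 1/Σλ = 1895.74 hours, regardless of the 2150 already elapsed.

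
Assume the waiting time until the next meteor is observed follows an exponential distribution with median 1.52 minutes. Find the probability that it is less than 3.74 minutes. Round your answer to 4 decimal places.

0.8183

For an exponential, median = ln(2)/λ, so λ = ln 2 / 1.52 = 0.456018 per minute.
P(X ≤ 3.74) = 1 − e^(−λ·3.74) = 1 − e^(−1.7055) ≈ 0.8183.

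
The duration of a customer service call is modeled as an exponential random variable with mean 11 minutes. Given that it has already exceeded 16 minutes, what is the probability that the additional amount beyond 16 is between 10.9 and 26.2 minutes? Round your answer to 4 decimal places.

The rate is λ = 1/11 = 0.0909091 per minute.
Memoryless: the residual past 16 is again Exp(λ).
P(10.9 < residual < 26.2) = e^(−λ·10.9) − e^(−λ·26.2) = 0.37124 − 0.09238 ≈ 0.2789.

0.2789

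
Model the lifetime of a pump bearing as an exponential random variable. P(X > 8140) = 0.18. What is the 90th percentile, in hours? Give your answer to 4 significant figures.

10930

e^(−λ·8140) = 0.18 ⇒ λ = −ln(0.18)/8140 = 0.000210663.
90th percentile: 1 − e^(−λt) = 0.9, t = −ln(0.1)/λ = 10930.2 hours.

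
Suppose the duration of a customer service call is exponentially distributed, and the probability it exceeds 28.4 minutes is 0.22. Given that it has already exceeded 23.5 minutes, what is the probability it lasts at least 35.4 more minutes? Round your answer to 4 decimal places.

From e^(−λ·28.4) = 0.22, λ = −ln(0.22)/28.4 = 0.0533144.
Memoryless: P(X > 23.5+35.4 | X > 23.5) = P(X > 35.4) = e^(−0.0533144·35.4) ≈ 0.1515.

0.1515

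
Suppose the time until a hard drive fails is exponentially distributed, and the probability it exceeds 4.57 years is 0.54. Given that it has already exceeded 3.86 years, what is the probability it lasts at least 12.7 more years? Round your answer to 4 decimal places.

From e^(−λ·4.57) = 0.54, λ = −ln(0.54)/4.57 = 0.134833.
Memoryless: P(X > 3.86+12.7 | X > 3.86) = P(X > 12.7) = e^(−0.134833·12.7) ≈ 0.1804.

0.1804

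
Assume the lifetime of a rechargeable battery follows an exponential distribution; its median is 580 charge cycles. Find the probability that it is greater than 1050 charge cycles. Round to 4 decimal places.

0.2851

For an exponential, median = ln(2)/λ, so λ = ln 2 / 580 = 0.00119508 per charge cycle.
P(X > 1050) = e^(−λ·1050) = e^(−1.2548) ≈ 0.2851.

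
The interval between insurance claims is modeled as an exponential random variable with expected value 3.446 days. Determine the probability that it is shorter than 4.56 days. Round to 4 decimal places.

0.7337

The rate is λ = 1/3.446 = 0.290192 per day.
P(X ≤ 4.56) = 1 − e^(−λ·4.56) = 1 − e^(−1.3233) ≈ 0.7337.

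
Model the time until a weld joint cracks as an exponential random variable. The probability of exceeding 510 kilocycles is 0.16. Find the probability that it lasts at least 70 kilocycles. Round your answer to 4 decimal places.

0.7776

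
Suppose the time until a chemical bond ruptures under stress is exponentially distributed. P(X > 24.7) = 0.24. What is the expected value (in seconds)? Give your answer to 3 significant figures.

17.3

e^(−λ·24.7) = 0.24 ⇒ λ = −ln(0.24)/24.7 = 0.057778.
Mean = 1/λ = 17.3076 seconds.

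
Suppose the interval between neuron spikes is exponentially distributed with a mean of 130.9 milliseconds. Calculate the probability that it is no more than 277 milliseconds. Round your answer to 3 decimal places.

The rate is λ = 1/130.9 = 0.00763942 per millisecond.
P(X ≤ 277) = 1 − e^(−λ·277) = 1 − e^(−2.1161) ≈ 0.880.

0.880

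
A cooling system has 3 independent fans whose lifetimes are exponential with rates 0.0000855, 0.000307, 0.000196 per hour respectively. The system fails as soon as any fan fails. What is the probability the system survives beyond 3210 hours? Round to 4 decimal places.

0.1512

The time to first failure is exponential with rate Σλ = 0.0000855 + 0.000307 + 0.000196 = 0.0005885.
P(min > 3210) = e^(−0.0005885·3210) = e^(−1.8891) ≈ 0.1512.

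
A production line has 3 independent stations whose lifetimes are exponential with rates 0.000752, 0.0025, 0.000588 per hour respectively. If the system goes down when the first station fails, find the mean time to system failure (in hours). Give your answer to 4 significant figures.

260.4

The time to first failure is exponential with rate Σλ = 0.000752 + 0.0025 + 0.000588 = 0.00384.
E[min] = 1/Σλ = 1/0.00384 = 260.417 hours.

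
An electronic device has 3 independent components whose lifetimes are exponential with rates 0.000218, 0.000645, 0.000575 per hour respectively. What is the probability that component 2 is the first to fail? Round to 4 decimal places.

0.4485

The time to first failure is exponential with rate Σλ = 0.000218 + 0.000645 + 0.000575 = 0.001438.
P(component 2 first) = λ_2/Σλ = 0.000645/0.001438 ≈ 0.4485.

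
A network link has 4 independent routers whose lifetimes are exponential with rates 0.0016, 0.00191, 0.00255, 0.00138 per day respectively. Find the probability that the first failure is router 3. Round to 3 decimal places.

0.343

The time to first failure is exponential with rate Σλ = 0.0016 + 0.00191 + 0.00255 + 0.00138 = 0.00744.
P(router 3 first) = λ_3/Σλ = 0.00255/0.00744 ≈ 0.343.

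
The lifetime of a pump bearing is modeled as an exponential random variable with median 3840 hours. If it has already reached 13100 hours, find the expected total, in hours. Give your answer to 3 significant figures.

For an exponential, median = ln(2)/λ, so λ = ln 2 / 3840 = 0.000180507 per hour.
By memorylessness, E[X | X > 13100] = 13100 + 1/λ = 13100 + 5539.95 = 18639.9 hours.

18600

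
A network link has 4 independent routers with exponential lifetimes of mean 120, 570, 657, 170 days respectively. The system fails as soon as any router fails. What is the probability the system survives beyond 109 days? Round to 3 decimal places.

The first failure time is exponential with rate Σλ_i = 1/120 + 1/570 + 1/657 + 1/170 = 0.0174921 per day.
P(min > 109) = e^(−0.0174921·109) = e^(−1.9066) ≈ 0.149.

0.149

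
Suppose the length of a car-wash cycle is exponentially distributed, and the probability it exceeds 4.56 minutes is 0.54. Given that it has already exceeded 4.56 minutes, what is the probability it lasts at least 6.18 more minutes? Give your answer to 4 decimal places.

0.4338

From e^(−λ·4.56) = 0.54, λ = −ln(0.54)/4.56 = 0.135129.
Memoryless: P(X > 4.56+6.18 | X > 4.56) = P(X > 6.18) = e^(−0.135129·6.18) ≈ 0.4338.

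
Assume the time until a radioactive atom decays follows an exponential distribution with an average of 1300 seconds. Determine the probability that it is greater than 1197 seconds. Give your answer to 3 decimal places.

The rate is λ = 1/1300 = 0.000769231 per second.
P(X > 1197) = e^(−λ·1197) = e^(−0.92077) ≈ 0.398.

0.398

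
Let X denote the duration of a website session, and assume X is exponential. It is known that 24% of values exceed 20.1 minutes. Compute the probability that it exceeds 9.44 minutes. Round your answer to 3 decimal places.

e^(−λ·20.1) = 0.24 ⇒ λ = −ln(0.24)/20.1 = 0.0710008.
P(X > 9.44) = e^(−0.0710008·9.44) = e^(−0.67025) ≈ 0.512.

0.512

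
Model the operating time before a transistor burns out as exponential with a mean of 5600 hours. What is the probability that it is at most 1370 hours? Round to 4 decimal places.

0.2170

The rate is λ = 1/5600 = 0.000178571 per hour.
P(X ≤ 1370) = 1 − e^(−λ·1370) = 1 − e^(−0.24464) ≈ 0.2170.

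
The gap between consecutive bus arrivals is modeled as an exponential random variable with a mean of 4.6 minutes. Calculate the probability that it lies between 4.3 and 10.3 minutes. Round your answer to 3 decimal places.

The rate is λ = 1/4.6 = 0.217391 per minute.
P(4.3 < X < 10.3) = e^(−λ·4.3) − e^(−λ·10.3) = 0.39267 − 0.10655 ≈ 0.286.

0.286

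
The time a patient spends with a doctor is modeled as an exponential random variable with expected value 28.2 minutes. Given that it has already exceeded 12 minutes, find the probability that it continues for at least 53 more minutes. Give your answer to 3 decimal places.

The rate is λ = 1/28.2 = 0.035461 per minute.
By the memoryless property, P(X > 12+53 | X > 12) = P(X > 53).
P(X > 53) = e^(−1.8794) ≈ 0.153.

0.153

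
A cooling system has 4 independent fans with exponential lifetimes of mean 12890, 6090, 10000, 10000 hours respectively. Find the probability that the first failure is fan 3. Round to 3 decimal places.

0.226

Rates: λ_i = 1/mean_i → 0.0000775795, 0.000164204, 0.0001, 0.0001; Σλ = 0.000441783.
P(fan 3 first) = λ_3/Σλ = 0.0001/0.000441783 ≈ 0.226.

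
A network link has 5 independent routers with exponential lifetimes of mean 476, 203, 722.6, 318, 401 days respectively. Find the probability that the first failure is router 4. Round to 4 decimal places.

Rates: λ_i = 1/mean_i → 0.00210084, 0.00492611, 0.00138389, 0.00314465, 0.00249377; Σλ = 0.0140493.
P(router 4 first) = λ_4/Σλ = 0.00314465/0.0140493 ≈ 0.2238.

0.2238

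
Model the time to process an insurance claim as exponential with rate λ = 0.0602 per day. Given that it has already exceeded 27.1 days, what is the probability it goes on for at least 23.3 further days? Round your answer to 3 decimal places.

By the memoryless property, P(X > 27.1+23.3 | X > 27.1) = P(X > 23.3).
P(X > 23.3) = e^(−1.4027) ≈ 0.246.

0.246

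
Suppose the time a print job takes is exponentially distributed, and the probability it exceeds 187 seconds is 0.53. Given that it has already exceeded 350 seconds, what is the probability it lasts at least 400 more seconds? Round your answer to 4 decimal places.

0.2572

From e^(−λ·187) = 0.53, λ = −ln(0.53)/187 = 0.00339507.
Memoryless: P(X > 350+400 | X > 350) = P(X > 400) = e^(−0.00339507·400) ≈ 0.2572.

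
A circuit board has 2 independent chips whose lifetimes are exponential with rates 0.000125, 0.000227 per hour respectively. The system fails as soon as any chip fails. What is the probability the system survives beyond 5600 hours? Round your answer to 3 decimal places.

The time to first failure is exponential with rate Σλ = 0.000125 + 0.000227 = 0.000352.
P(min > 5600) = e^(−0.000352·5600) = e^(−1.9712) ≈ 0.139.

0.139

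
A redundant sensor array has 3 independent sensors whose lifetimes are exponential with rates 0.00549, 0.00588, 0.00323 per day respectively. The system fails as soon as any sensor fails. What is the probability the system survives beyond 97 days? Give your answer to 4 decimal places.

0.2426

The time to first failure is exponential with rate Σλ = 0.00549 + 0.00588 + 0.00323 = 0.0146.
P(min > 97) = e^(−0.0146·97) = e^(−1.4162) ≈ 0.2426.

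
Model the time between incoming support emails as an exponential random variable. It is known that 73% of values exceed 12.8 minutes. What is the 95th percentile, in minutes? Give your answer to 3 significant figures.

e^(−λ·12.8) = 0.73 ⇒ λ = −ln(0.73)/12.8 = 0.0245868.
95th percentile: 1 − e^(−λt) = 0.95, t = −ln(0.05)/λ = 121.843 minutes.

122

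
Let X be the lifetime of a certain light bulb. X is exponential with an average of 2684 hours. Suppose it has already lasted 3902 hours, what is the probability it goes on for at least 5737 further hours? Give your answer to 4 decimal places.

0.1180

The rate is λ = 1/2684 = 0.000372578 per hour.
The exponential is memoryless, so the remaining time is again Exp(λ): the condition X > 3902 is irrelevant.
P(X > 5737) = e^(−2.1375) ≈ 0.1180.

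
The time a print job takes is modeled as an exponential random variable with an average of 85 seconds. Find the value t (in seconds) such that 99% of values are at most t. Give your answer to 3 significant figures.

The rate is λ = 1/85 = 0.0117647 per second.
Set 1 − e^(−λt) = 0.99, so t = −ln(0.01)/λ = 4.6052/0.0117647 ≈ 391.439 seconds.

391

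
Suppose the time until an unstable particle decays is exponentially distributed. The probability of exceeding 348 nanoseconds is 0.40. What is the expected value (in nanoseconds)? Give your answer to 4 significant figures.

379.8

e^(−λ·348) = 0.40 ⇒ λ = −ln(0.40)/348 = 0.00263302.
Mean = 1/λ = 379.792 nanoseconds.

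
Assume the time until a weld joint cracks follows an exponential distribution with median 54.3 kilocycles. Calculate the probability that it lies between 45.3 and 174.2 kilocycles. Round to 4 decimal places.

0.4527

For an exponential, median = ln(2)/λ, so λ = ln 2 / 54.3 = 0.0127651 per kilocycle.
P(45.3 < X < 174.2) = e^(−λ·45.3) − e^(−λ·174.2) = 0.56087 − 0.10821 ≈ 0.4527.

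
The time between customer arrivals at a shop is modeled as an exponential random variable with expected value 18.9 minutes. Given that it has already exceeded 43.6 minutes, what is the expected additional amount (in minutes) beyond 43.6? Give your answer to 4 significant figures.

18.90

The rate is λ = 1/18.9 = 0.0529101 per minute.
By memorylessness, the remaining amount past any threshold is again Exp(λ) with mean 1/λ = 18.9 minutes.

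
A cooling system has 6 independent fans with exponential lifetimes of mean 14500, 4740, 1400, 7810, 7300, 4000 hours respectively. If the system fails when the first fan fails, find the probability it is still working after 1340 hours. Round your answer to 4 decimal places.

The first failure time is exponential with rate Σλ_i = 1/14500 + 1/4740 + 1/1400 + 1/7810 + 1/7300 + 1/4000 = 0.00150925 per hour.
P(min > 1340) = e^(−0.00150925·1340) = e^(−2.0224) ≈ 0.1323.

0.1323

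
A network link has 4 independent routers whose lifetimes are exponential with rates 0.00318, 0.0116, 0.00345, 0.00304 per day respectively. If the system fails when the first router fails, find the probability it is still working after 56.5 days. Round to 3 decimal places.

The time to first failure is exponential with rate Σλ = 0.00318 + 0.0116 + 0.00345 + 0.00304 = 0.02127.
P(min > 56.5) = e^(−0.02127·56.5) = e^(−1.2018) ≈ 0.301.

0.301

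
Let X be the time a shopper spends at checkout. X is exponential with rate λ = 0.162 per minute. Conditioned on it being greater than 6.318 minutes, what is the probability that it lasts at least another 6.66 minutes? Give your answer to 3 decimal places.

0.340

The exponential is memoryless, so the remaining time is again Exp(λ): the condition X > 6.318 is irrelevant.
P(X > 6.66) = e^(−1.0789) ≈ 0.340.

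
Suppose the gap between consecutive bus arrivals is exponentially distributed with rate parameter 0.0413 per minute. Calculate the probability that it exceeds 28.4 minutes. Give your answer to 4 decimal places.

0.3095

P(X > 28.4) = e^(−λ·28.4) = e^(−1.1729) ≈ 0.3095.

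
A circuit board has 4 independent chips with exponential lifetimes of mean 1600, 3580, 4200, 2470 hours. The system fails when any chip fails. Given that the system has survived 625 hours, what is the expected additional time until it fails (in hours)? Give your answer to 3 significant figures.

646

First-failure rate Σλ = 1/1600 + 1/3580 + 1/4200 + 1/2470 = 0.00154728.
By memorylessness the expected residual is 1/Σλ = 646.294 hours, regardless of the 625 already elapsed.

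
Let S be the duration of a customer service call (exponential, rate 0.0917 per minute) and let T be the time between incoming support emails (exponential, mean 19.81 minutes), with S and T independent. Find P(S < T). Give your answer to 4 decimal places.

λ_1 = 0.0917, λ_2 = 1/19.81 = 0.0504796.
For independent exponentials, P(S < T) = λ_1/(λ_1+λ_2) = 0.0917/0.14218 ≈ 0.6450.

0.6450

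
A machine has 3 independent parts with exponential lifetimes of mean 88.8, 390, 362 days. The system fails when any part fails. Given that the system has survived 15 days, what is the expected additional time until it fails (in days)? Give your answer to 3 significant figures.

60.3

First-failure rate Σλ = 1/88.8 + 1/390 + 1/362 = 0.0165878.
By memorylessness the expected residual is 1/Σλ = 60.2853 days, regardless of the 15 already elapsed.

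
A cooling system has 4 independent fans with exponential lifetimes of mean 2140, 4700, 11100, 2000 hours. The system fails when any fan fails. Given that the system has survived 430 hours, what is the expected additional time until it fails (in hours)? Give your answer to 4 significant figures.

787.3

First-failure rate Σλ = 1/2140 + 1/4700 + 1/11100 + 1/2000 = 0.00127015.
By memorylessness the expected residual is 1/Σλ = 787.311 hours, regardless of the 430 already elapsed.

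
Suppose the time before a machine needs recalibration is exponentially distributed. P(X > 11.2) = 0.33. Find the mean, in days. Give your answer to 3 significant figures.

10.1

e^(−λ·11.2) = 0.33 ⇒ λ = −ln(0.33)/11.2 = 0.0989877.
Mean = 1/λ = 10.1023 days.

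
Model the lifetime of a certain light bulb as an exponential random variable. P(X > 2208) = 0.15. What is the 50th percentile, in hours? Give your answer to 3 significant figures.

e^(−λ·2208) = 0.15 ⇒ λ = −ln(0.15)/2208 = 0.000859203.
50th percentile: 1 − e^(−λt) = 0.5, t = −ln(0.5)/λ = 806.733 hours.

807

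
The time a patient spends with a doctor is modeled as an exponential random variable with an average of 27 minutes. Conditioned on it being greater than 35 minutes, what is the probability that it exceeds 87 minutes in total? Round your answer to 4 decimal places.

0.1457

The rate is λ = 1/27 = 0.037037 per minute.
The exponential is memoryless, so the remaining time is again Exp(λ): the condition X > 35 is irrelevant.
P(X > 52) = e^(−1.9259) ≈ 0.1457.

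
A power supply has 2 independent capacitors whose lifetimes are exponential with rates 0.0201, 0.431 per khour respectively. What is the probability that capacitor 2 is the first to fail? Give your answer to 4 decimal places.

The time to first failure is exponential with rate Σλ = 0.0201 + 0.431 = 0.4511.
P(capacitor 2 first) = λ_2/Σλ = 0.431/0.4511 ≈ 0.9554.

0.9554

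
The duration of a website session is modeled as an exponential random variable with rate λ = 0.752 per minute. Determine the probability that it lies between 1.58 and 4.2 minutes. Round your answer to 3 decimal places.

0.262

P(1.58 < X < 4.2) = e^(−λ·1.58) − e^(−λ·4.2) = 0.30478 − 0.04249 ≈ 0.262.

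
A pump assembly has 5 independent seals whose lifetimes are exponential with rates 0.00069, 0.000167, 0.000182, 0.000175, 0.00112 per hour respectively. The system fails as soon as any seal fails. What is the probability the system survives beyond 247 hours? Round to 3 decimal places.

The time to first failure is exponential with rate Σλ = 0.00069 + 0.000167 + 0.000182 + 0.000175 + 0.00112 = 0.002334.
P(min > 247) = e^(−0.002334·247) = e^(−0.5765) ≈ 0.562.

0.562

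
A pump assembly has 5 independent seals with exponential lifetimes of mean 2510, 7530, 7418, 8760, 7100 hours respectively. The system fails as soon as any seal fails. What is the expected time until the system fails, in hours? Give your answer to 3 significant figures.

1090

The first failure time is exponential with rate Σλ_i = 1/2510 + 1/7530 + 1/7418 + 1/8760 + 1/7100 = 0.000921016 per hour.
E[min] = 1/Σλ = 1/0.000921016 = 1085.76 hours.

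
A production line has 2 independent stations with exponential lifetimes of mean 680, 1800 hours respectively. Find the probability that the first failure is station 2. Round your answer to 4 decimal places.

Rates: λ_i = 1/mean_i → 0.00147059, 0.000555556; Σλ = 0.00202614.
P(station 2 first) = λ_2/Σλ = 0.000555556/0.00202614 ≈ 0.2742.

0.2742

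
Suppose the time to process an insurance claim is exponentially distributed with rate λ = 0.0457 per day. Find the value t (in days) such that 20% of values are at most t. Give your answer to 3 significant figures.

Set 1 − e^(−λt) = 0.2, so t = −ln(0.8)/λ = 0.22314/0.0457 ≈ 4.88279 days.

4.88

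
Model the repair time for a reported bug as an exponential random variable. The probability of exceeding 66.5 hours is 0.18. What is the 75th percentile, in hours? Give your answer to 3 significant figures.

e^(−λ·66.5) = 0.18 ⇒ λ = −ln(0.18)/66.5 = 0.0257864.
75th percentile: 1 − e^(−λt) = 0.75, t = −ln(0.25)/λ = 53.7606 hours.

53.8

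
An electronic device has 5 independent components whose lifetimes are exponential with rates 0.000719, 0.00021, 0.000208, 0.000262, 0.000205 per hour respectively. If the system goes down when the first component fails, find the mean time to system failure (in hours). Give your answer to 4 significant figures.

623.4

The time to first failure is exponential with rate Σλ = 0.000719 + 0.00021 + 0.000208 + 0.000262 + 0.000205 = 0.001604.
E[min] = 1/Σλ = 1/0.001604 = 623.441 hours.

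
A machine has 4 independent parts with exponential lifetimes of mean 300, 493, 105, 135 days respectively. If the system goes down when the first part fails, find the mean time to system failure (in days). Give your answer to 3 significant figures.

The first failure time is exponential with rate Σλ_i = 1/300 + 1/493 + 1/105 + 1/135 = 0.0222929 per day.
E[min] = 1/Σλ = 1/0.0222929 = 44.8572 days.

44.9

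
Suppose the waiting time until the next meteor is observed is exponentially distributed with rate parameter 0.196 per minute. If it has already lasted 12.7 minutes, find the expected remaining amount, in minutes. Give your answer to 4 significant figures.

By memorylessness, the remaining amount past any threshold is again Exp(λ) with mean 1/λ = 5.10204 minutes.

5.102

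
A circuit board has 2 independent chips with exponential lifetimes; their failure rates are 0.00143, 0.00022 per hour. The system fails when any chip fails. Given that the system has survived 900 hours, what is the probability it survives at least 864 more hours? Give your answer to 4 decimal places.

Time to first failure ~ Exp(Σλ) with Σλ = 0.00165.
By memorylessness, P(T > 900+864 | T > 900) = P(T > 864) = e^(−0.00165·864) ≈ 0.2404.

0.2404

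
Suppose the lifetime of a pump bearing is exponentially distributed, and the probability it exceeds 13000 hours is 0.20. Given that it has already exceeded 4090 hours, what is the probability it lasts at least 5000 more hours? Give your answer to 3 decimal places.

0.538

From e^(−λ·13000) = 0.20, λ = −ln(0.20)/13000 = 0.000123803.
Memoryless: P(X > 4090+5000 | X > 4090) = P(X > 5000) = e^(−0.000123803·5000) ≈ 0.538.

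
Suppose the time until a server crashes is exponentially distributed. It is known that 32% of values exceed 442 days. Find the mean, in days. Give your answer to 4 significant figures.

387.9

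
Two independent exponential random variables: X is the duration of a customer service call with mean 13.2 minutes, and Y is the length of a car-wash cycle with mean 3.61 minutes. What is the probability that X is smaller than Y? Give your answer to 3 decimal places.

λ_1 = 1/13.2 = 0.0757576, λ_2 = 1/3.61 = 0.277008.
For independent exponentials, P(X < Y) = λ_1/(λ_1+λ_2) = 0.0757576/0.352766 ≈ 0.215.

0.215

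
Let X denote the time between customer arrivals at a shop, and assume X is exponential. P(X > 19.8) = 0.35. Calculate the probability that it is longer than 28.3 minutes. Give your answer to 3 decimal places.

e^(−λ·19.8) = 0.35 ⇒ λ = −ln(0.35)/19.8 = 0.0530213.
P(X > 28.3) = e^(−0.0530213·28.3) = e^(−1.5005) ≈ 0.223.

0.223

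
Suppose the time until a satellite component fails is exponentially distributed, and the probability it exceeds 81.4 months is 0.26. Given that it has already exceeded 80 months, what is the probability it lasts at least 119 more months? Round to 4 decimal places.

From e^(−λ·81.4) = 0.26, λ = −ln(0.26)/81.4 = 0.0165488.
Memoryless: P(X > 80+119 | X > 80) = P(X > 119) = e^(−0.0165488·119) ≈ 0.1396.

0.1396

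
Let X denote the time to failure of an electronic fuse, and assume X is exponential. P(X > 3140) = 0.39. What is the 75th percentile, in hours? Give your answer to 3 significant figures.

e^(−λ·3140) = 0.39 ⇒ λ = −ln(0.39)/3140 = 0.000299875.
75th percentile: 1 − e^(−λt) = 0.75, t = −ln(0.25)/λ = 4622.9 hours.

4620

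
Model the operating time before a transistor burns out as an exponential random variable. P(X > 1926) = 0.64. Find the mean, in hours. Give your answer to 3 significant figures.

e^(−λ·1926) = 0.64 ⇒ λ = −ln(0.64)/1926 = 0.000231717.
Mean = 1/λ = 4315.61 hours.

4320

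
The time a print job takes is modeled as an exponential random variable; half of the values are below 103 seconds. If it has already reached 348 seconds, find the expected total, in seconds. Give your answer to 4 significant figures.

For an exponential, median = ln(2)/λ, so λ = ln 2 / 103 = 0.00672958 per second.
By memorylessness, E[X | X > 348] = 348 + 1/λ = 348 + 148.598 = 496.598 seconds.

496.6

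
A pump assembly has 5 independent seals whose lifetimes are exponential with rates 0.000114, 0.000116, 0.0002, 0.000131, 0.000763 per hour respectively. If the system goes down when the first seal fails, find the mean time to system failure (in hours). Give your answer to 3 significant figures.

The time to first failure is exponential with rate Σλ = 0.000114 + 0.000116 + 0.0002 + 0.000131 + 0.000763 = 0.001324.
E[min] = 1/Σλ = 1/0.001324 = 755.287 hours.

755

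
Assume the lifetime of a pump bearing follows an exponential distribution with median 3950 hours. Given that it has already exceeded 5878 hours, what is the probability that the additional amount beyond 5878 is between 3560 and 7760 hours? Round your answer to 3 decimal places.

0.279

For an exponential, median = ln(2)/λ, so λ = ln 2 / 3950 = 0.00017548 per hour.
Memoryless: the residual past 5878 is again Exp(λ).
P(3560 < residual < 7760) = e^(−λ·3560) − e^(−λ·7760) = 0.53542 − 0.25622 ≈ 0.279.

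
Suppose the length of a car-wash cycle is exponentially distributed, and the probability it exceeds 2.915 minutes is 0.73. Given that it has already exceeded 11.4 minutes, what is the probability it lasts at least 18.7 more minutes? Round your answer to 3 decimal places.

From e^(−λ·2.915) = 0.73, λ = −ln(0.73)/2.915 = 0.107963.
Memoryless: P(X > 11.4+18.7 | X > 11.4) = P(X > 18.7) = e^(−0.107963·18.7) ≈ 0.133.

0.133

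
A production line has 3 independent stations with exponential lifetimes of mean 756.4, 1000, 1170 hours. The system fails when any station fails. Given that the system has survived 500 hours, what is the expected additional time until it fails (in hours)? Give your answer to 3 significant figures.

First-failure rate Σλ = 1/756.4 + 1/1000 + 1/1170 = 0.00317675.
By memorylessness the expected residual is 1/Σλ = 314.787 hours, regardless of the 500 already elapsed.

315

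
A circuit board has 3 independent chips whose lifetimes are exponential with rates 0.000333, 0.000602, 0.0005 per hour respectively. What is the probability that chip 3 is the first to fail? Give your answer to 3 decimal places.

0.348

The time to first failure is exponential with rate Σλ = 0.000333 + 0.000602 + 0.0005 = 0.001435.
P(chip 3 first) = λ_3/Σλ = 0.0005/0.001435 ≈ 0.348.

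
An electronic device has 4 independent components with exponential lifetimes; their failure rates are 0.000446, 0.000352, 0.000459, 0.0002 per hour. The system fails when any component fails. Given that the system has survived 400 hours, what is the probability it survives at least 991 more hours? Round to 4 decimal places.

Time to first failure ~ Exp(Σλ) with Σλ = 0.001457.
By memorylessness, P(T > 400+991 | T > 400) = P(T > 991) = e^(−0.001457·991) ≈ 0.2360.

0.2360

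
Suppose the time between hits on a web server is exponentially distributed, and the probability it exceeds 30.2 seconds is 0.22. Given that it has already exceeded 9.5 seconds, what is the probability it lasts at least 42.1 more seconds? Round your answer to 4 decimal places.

0.1211

From e^(−λ·30.2) = 0.22, λ = −ln(0.22)/30.2 = 0.0501367.
Memoryless: P(X > 9.5+42.1 | X > 9.5) = P(X > 42.1) = e^(−0.0501367·42.1) ≈ 0.1211.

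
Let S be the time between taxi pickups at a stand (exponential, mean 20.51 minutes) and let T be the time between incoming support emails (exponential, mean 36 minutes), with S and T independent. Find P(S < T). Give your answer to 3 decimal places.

0.637

λ_1 = 1/20.51 = 0.0487567, λ_2 = 1/36 = 0.0277778.
For independent exponentials, P(S < T) = λ_1/(λ_1+λ_2) = 0.0487567/0.0765345 ≈ 0.637.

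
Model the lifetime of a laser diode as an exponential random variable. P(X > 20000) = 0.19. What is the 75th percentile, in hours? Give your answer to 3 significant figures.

16700

e^(−λ·20000) = 0.19 ⇒ λ = −ln(0.19)/20000 = 0.0000830366.
75th percentile: 1 − e^(−λt) = 0.75, t = −ln(0.25)/λ = 16695 hours.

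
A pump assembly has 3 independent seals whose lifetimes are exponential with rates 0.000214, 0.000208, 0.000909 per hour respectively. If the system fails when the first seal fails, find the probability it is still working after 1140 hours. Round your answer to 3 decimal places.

The time to first failure is exponential with rate Σλ = 0.000214 + 0.000208 + 0.000909 = 0.001331.
P(min > 1140) = e^(−0.001331·1140) = e^(−1.5173) ≈ 0.219.

0.219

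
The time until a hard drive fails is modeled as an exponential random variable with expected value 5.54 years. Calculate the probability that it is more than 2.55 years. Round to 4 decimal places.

The rate is λ = 1/5.54 = 0.180505 per year.
P(X > 2.55) = e^(−λ·2.55) = e^(−0.46029) ≈ 0.6311.

0.6311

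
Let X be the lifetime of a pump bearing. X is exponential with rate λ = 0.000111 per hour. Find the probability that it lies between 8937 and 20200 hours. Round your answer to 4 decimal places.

0.2646

P(8937 < X < 20200) = e^(−λ·8937) − e^(−λ·20200) = 0.37083 − 0.10622 ≈ 0.2646.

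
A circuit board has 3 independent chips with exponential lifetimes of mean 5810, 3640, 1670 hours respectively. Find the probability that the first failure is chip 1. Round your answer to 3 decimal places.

Rates: λ_i = 1/mean_i → 0.000172117, 0.000274725, 0.000598802; Σλ = 0.00104564.
P(chip 1 first) = λ_1/Σλ = 0.000172117/0.00104564 ≈ 0.165.

0.165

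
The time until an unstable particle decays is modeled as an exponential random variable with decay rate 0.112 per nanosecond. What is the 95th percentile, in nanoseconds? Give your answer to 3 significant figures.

Set 1 − e^(−λt) = 0.95, so t = −ln(0.05)/λ = 2.9957/0.112 ≈ 26.7476 nanoseconds.

26.7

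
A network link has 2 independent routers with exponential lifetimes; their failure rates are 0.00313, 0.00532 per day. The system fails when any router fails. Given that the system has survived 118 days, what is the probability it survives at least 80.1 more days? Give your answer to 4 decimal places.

0.5082

Time to first failure ~ Exp(Σλ) with Σλ = 0.00845.
By memorylessness, P(T > 118+80.1 | T > 118) = P(T > 80.1) = e^(−0.00845·80.1) ≈ 0.5082.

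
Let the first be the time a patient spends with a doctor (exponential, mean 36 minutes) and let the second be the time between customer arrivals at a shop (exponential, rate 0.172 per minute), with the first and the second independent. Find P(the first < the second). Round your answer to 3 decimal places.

λ_1 = 1/36 = 0.0277778, λ_2 = 0.172.
For independent exponentials, P(the first < the second) = λ_1/(λ_1+λ_2) = 0.0277778/0.199778 ≈ 0.139.

0.139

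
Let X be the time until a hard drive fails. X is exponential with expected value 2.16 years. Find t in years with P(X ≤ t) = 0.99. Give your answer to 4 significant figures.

9.947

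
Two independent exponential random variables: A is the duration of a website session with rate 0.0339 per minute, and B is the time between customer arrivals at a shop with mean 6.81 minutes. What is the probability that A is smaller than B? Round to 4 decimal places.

λ_1 = 0.0339, λ_2 = 1/6.81 = 0.146843.
For independent exponentials, P(A < B) = λ_1/(λ_1+λ_2) = 0.0339/0.180743 ≈ 0.1876.

0.1876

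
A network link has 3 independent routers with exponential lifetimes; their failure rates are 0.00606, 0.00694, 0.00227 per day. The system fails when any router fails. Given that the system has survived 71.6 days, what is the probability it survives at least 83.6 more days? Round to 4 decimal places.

Time to first failure ~ Exp(Σλ) with Σλ = 0.01527.
By memorylessness, P(T > 71.6+83.6 | T > 71.6) = P(T > 83.6) = e^(−0.01527·83.6) ≈ 0.2790.

0.2790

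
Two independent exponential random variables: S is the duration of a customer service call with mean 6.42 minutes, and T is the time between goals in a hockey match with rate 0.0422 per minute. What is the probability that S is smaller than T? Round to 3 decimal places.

λ_1 = 1/6.42 = 0.155763, λ_2 = 0.0422.
For independent exponentials, P(S < T) = λ_1/(λ_1+λ_2) = 0.155763/0.197963 ≈ 0.787.

0.787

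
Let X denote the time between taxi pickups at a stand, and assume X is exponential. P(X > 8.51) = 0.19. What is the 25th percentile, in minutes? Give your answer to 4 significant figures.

e^(−λ·8.51) = 0.19 ⇒ λ = −ln(0.19)/8.51 = 0.195151.
25th percentile: 1 − e^(−λt) = 0.25, t = −ln(0.75)/λ = 1.47415 minutes.

1.474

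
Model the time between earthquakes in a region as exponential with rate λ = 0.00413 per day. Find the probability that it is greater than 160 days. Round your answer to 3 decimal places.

P(X > 160) = e^(−λ·160) = e^(−0.6608) ≈ 0.516.

0.516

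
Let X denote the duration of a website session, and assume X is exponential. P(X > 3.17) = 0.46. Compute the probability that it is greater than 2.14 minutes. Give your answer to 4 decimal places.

e^(−λ·3.17) = 0.46 ⇒ λ = −ln(0.46)/3.17 = 0.244962.
P(X > 2.14) = e^(−0.244962·2.14) = e^(−0.52422) ≈ 0.5920.

0.5920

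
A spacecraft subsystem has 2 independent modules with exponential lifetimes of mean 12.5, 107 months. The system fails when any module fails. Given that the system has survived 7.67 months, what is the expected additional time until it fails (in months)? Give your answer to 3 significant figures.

First-failure rate Σλ = 1/12.5 + 1/107 = 0.0893458.
By memorylessness the expected residual is 1/Σλ = 11.1925 months, regardless of the 7.67 already elapsed.

11.2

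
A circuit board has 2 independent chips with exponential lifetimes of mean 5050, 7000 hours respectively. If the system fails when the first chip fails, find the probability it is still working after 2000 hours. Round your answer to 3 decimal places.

0.506

The first failure time is exponential with rate Σλ_i = 1/5050 + 1/7000 = 0.000340877 per hour.
P(min > 2000) = e^(−0.000340877·2000) = e^(−0.68175) ≈ 0.506.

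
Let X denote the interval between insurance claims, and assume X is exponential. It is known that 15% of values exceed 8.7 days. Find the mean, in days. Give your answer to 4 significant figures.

4.586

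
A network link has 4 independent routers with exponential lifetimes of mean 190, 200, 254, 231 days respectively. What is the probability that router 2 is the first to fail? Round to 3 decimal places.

Rates: λ_i = 1/mean_i → 0.00526316, 0.005, 0.00393701, 0.004329; Σλ = 0.0185292.
P(router 2 first) = λ_2/Σλ = 0.005/0.0185292 ≈ 0.270.

0.270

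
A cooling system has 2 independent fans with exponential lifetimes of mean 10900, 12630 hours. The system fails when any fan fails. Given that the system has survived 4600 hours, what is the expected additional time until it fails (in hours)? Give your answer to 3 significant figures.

First-failure rate Σλ = 1/10900 + 1/12630 = 0.00017092.
By memorylessness the expected residual is 1/Σλ = 5850.7 hours, regardless of the 4600 already elapsed.

5850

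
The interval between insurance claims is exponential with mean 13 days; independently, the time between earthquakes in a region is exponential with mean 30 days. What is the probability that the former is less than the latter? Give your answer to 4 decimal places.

0.6977

λ_1 = 1/13 = 0.0769231, λ_2 = 1/30 = 0.0333333.
For independent exponentials, P(the former < the latter) = λ_1/(λ_1+λ_2) = 0.0769231/0.110256 ≈ 0.6977.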